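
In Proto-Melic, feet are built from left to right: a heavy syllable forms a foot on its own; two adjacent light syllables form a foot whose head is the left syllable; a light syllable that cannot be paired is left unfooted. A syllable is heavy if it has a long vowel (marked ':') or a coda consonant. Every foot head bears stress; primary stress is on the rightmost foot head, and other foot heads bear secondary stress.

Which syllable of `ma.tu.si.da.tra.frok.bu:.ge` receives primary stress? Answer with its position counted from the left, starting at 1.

Weights: 1 ma L, 2 tu L, 3 si L, 4 da L, 5 tra L, 6 frok H, 7 bu: H, 8 ge L.
Parse left to right (heavy = foot alone; LL = one foot; stranded L unfooted): (ˈma.tu) (ˈsi.da) tra (ˈfrok) (ˈbu:) ge.
Foot heads: 1, 3, 6, 7.
Primary stress on the rightmost head = syllable 7.
Primary stress: syllable 7 → ma.tu.si.da.tra.frok.ˈbu:.ge.

7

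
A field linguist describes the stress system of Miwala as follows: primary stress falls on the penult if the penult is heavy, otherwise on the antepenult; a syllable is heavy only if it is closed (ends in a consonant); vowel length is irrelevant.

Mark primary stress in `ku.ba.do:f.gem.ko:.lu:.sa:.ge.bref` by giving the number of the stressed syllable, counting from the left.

Weights: 7 sa: L, 8 ge L, 9 bref H.
The penult (syllable 8, ge) is light, so stress falls on the antepenult (syllable 7, sa:).
Primary stress: syllable 7 → ku.ba.do:f.gem.ko:.lu:.ˈsa:.ge.bref.

7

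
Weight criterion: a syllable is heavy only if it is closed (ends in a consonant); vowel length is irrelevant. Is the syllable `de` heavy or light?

`de`: short vowel, open (no coda). Open (no coda) → light.

light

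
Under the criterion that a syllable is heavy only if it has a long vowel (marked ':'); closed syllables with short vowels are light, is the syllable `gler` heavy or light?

`gler`: short vowel, closed (coda /r/). Short vowel → light.

light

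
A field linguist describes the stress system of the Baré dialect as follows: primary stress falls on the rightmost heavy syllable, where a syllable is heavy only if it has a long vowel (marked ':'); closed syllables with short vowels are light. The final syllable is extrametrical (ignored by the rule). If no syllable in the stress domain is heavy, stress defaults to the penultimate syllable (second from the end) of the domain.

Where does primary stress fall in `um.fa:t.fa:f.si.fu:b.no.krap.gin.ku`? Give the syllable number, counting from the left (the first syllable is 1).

The final syllable (9, ku) is extrametrical; the stress domain is syllables 1–8.
Weights: 1 um L, 2 fa:t H, 3 fa:f H, 4 si L, 5 fu:b H, 6 no L, 7 krap L, 8 gin L.
Heavy syllables in the domain: 2, 3, 5. The rightmost is syllable 5 (fu:b).
Primary stress: syllable 5 → um.fa:t.fa:f.si.ˈfu:b.no.krap.gin.ku.

5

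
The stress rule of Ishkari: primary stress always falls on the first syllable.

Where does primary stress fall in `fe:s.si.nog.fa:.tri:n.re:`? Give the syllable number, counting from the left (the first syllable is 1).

The word has 6 syllables; the first syllable is syllable 1 (fe:s).
Primary stress: syllable 1 → ˈfe:s.si.nog.fa:.tri:n.re:.

1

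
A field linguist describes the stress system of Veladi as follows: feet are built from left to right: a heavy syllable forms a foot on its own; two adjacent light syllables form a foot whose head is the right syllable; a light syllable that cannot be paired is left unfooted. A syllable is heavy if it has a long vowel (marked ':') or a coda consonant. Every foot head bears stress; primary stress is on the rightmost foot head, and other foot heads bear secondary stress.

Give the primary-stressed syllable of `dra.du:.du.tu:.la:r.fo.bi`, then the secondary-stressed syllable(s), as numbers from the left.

Weights: 1 dra L, 2 du: H, 3 du L, 4 tu: H, 5 la:r H, 6 fo L, 7 bi L.
Parse left to right (heavy = foot alone; LL = one foot; stranded L unfooted): dra (ˈdu:) du (ˈtu:) (ˈla:r) (fo.ˈbi).
Foot heads: 2, 4, 5, 7.
Primary stress on the rightmost head = syllable 7.
Secondary stress on 2, 4, 5: dra.ˌdu:.du.ˌtu:.ˌla:r.fo.ˈbi.

primary 7, secondary 2, 4, 5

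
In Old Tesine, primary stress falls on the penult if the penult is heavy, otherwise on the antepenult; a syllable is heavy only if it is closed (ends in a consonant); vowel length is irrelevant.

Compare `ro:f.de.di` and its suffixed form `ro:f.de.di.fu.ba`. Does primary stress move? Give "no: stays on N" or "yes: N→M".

Base `ro:f.de.di` (3 syllables):
  Weights: 1 ro:f H, 2 de L, 3 di L.
  The penult (syllable 2, de) is light, so stress falls on the antepenult (syllable 1, ro:f).
  → primary stress on syllable 1.
Suffixed `ro:f.de.di.fu.ba` (5 syllables):
  Weights: 3 di L, 4 fu L, 5 ba L.
  The penult (syllable 4, fu) is light, so stress falls on the antepenult (syllable 3, di).
  → primary stress on syllable 3.

yes: 1→3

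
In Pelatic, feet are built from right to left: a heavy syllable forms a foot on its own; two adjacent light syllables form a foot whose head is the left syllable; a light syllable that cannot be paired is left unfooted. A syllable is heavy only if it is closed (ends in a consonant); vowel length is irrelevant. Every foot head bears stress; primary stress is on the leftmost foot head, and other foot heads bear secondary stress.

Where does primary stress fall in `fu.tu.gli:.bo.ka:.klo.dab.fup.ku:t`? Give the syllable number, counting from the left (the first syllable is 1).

Weights: 1 fu L, 2 tu L, 3 gli: L, 4 bo L, 5 ka: L, 6 klo L, 7 dab H, 8 fup H, 9 ku:t H.
Parse right to left (heavy = foot alone; LL = one foot; stranded L unfooted): (ˈfu.tu) (ˈgli:.bo) (ˈka:.klo) (ˈdab) (ˈfup) (ˈku:t).
Foot heads: 1, 3, 5, 7, 8, 9.
Primary stress on the leftmost head = syllable 1.
Primary stress: syllable 1 → ˈfu.tu.gli:.bo.ka:.klo.dab.fup.ku:t.

1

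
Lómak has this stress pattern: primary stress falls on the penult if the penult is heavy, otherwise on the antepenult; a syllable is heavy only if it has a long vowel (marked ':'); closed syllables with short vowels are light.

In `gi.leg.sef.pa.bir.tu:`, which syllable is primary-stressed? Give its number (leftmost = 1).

4

Weights: 4 pa L, 5 bir L, 6 tu: H.
The penult (syllable 5, bir) is light, so stress falls on the antepenult (syllable 4, pa).
Primary stress: syllable 4 → gi.leg.sef.ˈpa.bir.tu:.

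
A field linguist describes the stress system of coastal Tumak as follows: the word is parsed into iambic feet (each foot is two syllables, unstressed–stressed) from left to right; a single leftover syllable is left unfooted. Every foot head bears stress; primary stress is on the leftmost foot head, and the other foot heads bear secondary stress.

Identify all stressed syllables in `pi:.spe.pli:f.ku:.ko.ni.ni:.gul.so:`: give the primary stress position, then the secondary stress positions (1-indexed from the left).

primary 2, secondary 4, 6, 8

Parse left to right into iambic (σˈσ) feet: (pi:.ˈspe) (pli:f.ˈku:) (ko.ˈni) (ni:.ˈgul) so:. Syllable 9 is left unfooted.
Foot heads (stressed positions): 2, 4, 6, 8.
End Rule Leftmost: primary stress on the leftmost head = syllable 2.
Secondary stress on 4, 6, 8: pi:.ˈspe.pli:f.ˌku:.ko.ˌni.ni:.ˌgul.so:.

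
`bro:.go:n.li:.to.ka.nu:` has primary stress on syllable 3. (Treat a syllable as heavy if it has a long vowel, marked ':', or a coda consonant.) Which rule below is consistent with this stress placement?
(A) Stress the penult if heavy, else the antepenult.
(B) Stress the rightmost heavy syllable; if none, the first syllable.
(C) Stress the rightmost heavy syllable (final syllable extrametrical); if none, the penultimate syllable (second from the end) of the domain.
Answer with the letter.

Rule A → syllable 4 (observed: 3).
Rule B → syllable 6 (observed: 3).
Rule C → syllable 3 ✓.

C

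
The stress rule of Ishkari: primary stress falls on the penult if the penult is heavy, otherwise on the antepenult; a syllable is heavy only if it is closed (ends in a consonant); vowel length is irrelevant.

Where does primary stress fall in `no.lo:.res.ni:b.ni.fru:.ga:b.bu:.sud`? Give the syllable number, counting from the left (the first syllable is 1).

7

Weights: 7 ga:b H, 8 bu: L, 9 sud H.
The penult (syllable 8, bu:) is light, so stress falls on the antepenult (syllable 7, ga:b).
Primary stress: syllable 7 → no.lo:.res.ni:b.ni.fru:.ˈga:b.bu:.sud.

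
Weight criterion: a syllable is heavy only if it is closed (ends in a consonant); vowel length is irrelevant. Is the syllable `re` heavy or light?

`re`: short vowel, open (no coda). Open (no coda) → light.

light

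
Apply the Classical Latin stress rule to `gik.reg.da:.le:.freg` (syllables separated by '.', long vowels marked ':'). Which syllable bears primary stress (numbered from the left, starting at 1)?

Classical Latin: stress the penult if heavy (long vowel or closed), else the antepenult.
Weights: 3 da: H, 4 le: H, 5 freg H.
The penult (syllable 4, le:) is heavy, so it takes stress.
Stress on syllable 4: gik.reg.da:.ˈle:.freg.

4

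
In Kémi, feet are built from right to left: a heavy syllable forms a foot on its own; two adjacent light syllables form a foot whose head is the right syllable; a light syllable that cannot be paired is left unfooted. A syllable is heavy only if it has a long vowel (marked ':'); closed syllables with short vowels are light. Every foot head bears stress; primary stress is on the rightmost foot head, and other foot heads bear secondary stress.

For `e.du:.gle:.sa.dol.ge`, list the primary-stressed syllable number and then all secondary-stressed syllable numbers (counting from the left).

Weights: 1 e L, 2 du: H, 3 gle: H, 4 sa L, 5 dol L, 6 ge L.
Parse right to left (heavy = foot alone; LL = one foot; stranded L unfooted): e (ˈdu:) (ˈgle:) sa (dol.ˈge).
Foot heads: 2, 3, 6.
Primary stress on the rightmost head = syllable 6.
Secondary stress on 2, 3: e.ˌdu:.ˌgle:.sa.dol.ˈge.

primary 6, secondary 2, 3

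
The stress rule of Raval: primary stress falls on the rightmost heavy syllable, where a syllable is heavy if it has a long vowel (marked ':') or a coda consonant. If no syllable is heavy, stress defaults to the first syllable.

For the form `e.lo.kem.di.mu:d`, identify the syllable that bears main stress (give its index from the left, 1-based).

Weights: 1 e L, 2 lo L, 3 kem H, 4 di L, 5 mu:d H.
Heavy syllables in the domain: 3, 5. The rightmost is syllable 5 (mu:d).
Primary stress: syllable 5 → e.lo.kem.di.ˈmu:d.

5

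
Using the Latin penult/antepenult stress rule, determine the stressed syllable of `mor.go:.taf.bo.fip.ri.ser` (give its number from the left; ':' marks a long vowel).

Classical Latin: stress the penult if heavy (long vowel or closed), else the antepenult.
Weights: 5 fip H, 6 ri L, 7 ser H.
The penult (syllable 6, ri) is light, so stress falls on the antepenult (syllable 5, fip).
Stress on syllable 5: mor.go:.taf.bo.ˈfip.ri.ser.

5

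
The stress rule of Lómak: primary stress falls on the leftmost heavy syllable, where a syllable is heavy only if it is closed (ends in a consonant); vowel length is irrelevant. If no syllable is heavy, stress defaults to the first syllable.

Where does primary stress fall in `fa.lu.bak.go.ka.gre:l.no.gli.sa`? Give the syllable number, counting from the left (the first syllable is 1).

3

Weights: 1 fa L, 2 lu L, 3 bak H, 4 go L, 5 ka L, 6 gre:l H, 7 no L, 8 gli L, 9 sa L.
Heavy syllables in the domain: 3, 6. The leftmost is syllable 3 (bak).
Primary stress: syllable 3 → fa.lu.ˈbak.go.ka.gre:l.no.gli.sa.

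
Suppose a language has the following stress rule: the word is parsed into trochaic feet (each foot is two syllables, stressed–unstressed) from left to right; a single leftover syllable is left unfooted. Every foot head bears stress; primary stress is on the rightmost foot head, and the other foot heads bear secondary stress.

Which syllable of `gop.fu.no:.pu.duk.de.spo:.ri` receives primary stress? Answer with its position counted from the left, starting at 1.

Parse left to right into trochaic (ˈσσ) feet: (ˈgop.fu) (ˈno:.pu) (ˈduk.de) (ˈspo:.ri).
Foot heads (stressed positions): 1, 3, 5, 7.
End Rule Rightmost: primary stress on the rightmost head = syllable 7.
Primary stress: syllable 7 → gop.fu.no:.pu.duk.de.ˈspo:.ri.

7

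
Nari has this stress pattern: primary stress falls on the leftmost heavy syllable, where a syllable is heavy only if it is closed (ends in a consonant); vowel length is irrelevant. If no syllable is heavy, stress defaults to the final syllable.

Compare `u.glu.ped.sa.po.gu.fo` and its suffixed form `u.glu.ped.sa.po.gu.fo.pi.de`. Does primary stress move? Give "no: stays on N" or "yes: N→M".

no: stays on 3

Base `u.glu.ped.sa.po.gu.fo` (7 syllables):
  Weights: 1 u L, 2 glu L, 3 ped H, 4 sa L, 5 po L, 6 gu L, 7 fo L.
  Heavy syllables in the domain: 3. The leftmost is syllable 3 (ped).
  → primary stress on syllable 3.
Suffixed `u.glu.ped.sa.po.gu.fo.pi.de` (9 syllables):
  Weights: 1 u L, 2 glu L, 3 ped H, 4 sa L, 5 po L, 6 gu L, 7 fo L, 8 pi L, 9 de L.
  Heavy syllables in the domain: 3. The leftmost is syllable 3 (ped).
  → primary stress on syllable 3.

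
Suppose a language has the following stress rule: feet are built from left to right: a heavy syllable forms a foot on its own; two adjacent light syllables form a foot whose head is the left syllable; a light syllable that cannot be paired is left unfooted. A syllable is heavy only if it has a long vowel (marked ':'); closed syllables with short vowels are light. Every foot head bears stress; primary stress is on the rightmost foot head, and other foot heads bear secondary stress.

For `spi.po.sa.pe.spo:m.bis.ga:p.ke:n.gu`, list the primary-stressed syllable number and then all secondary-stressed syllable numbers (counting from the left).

primary 8, secondary 1, 3, 5, 7

Weights: 1 spi L, 2 po L, 3 sa L, 4 pe L, 5 spo:m H, 6 bis L, 7 ga:p H, 8 ke:n H, 9 gu L.
Parse left to right (heavy = foot alone; LL = one foot; stranded L unfooted): (ˈspi.po) (ˈsa.pe) (ˈspo:m) bis (ˈga:p) (ˈke:n) gu.
Foot heads: 1, 3, 5, 7, 8.
Primary stress on the rightmost head = syllable 8.
Secondary stress on 1, 3, 5, 7: ˌspi.po.ˌsa.pe.ˌspo:m.bis.ˌga:p.ˈke:n.gu.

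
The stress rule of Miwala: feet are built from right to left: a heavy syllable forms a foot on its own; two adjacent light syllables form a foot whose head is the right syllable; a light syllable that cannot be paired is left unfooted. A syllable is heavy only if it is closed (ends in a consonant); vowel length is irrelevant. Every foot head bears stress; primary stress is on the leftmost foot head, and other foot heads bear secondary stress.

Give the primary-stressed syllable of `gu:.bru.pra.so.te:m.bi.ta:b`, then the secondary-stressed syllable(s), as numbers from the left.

Weights: 1 gu: L, 2 bru L, 3 pra L, 4 so L, 5 te:m H, 6 bi L, 7 ta:b H.
Parse right to left (heavy = foot alone; LL = one foot; stranded L unfooted): (gu:.ˈbru) (pra.ˈso) (ˈte:m) bi (ˈta:b).
Foot heads: 2, 4, 5, 7.
Primary stress on the leftmost head = syllable 2.
Secondary stress on 4, 5, 7: gu:.ˈbru.pra.ˌso.ˌte:m.bi.ˌta:b.

primary 2, secondary 4, 5, 7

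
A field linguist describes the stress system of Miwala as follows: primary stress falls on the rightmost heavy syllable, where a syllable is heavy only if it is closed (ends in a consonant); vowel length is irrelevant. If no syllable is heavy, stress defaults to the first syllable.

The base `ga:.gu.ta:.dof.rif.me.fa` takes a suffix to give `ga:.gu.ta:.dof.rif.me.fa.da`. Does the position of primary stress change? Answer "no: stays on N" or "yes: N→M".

no: stays on 5

Base `ga:.gu.ta:.dof.rif.me.fa` (7 syllables):
  Weights: 1 ga: L, 2 gu L, 3 ta: L, 4 dof H, 5 rif H, 6 me L, 7 fa L.
  Heavy syllables in the domain: 4, 5. The rightmost is syllable 5 (rif).
  → primary stress on syllable 5.
Suffixed `ga:.gu.ta:.dof.rif.me.fa.da` (8 syllables):
  Weights: 1 ga: L, 2 gu L, 3 ta: L, 4 dof H, 5 rif H, 6 me L, 7 fa L, 8 da L.
  Heavy syllables in the domain: 4, 5. The rightmost is syllable 5 (rif).
  → primary stress on syllable 5.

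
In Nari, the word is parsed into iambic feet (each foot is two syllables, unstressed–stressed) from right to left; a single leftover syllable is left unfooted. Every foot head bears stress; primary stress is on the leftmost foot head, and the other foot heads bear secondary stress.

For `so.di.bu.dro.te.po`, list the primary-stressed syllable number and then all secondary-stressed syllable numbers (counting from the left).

Parse right to left into iambic (σˈσ) feet: (so.ˈdi) (bu.ˈdro) (te.ˈpo).
Foot heads (stressed positions): 2, 4, 6.
End Rule Leftmost: primary stress on the leftmost head = syllable 2.
Secondary stress on 4, 6: so.ˈdi.bu.ˌdro.te.ˌpo.

primary 2, secondary 4, 6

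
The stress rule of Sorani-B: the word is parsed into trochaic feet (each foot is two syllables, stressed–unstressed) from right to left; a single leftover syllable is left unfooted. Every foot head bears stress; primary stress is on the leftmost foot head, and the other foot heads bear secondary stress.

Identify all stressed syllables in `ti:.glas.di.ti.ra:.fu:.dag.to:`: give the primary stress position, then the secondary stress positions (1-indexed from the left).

Parse right to left into trochaic (ˈσσ) feet: (ˈti:.glas) (ˈdi.ti) (ˈra:.fu:) (ˈdag.to:).
Foot heads (stressed positions): 1, 3, 5, 7.
End Rule Leftmost: primary stress on the leftmost head = syllable 1.
Secondary stress on 3, 5, 7: ˈti:.glas.ˌdi.ti.ˌra:.fu:.ˌdag.to:.

primary 1, secondary 3, 5, 7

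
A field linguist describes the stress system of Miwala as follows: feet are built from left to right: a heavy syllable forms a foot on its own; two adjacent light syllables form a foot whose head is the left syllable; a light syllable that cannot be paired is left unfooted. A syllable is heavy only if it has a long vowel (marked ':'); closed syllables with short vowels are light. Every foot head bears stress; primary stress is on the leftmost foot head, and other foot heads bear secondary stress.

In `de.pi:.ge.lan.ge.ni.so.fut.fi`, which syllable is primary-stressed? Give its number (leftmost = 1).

Weights: 1 de L, 2 pi: H, 3 ge L, 4 lan L, 5 ge L, 6 ni L, 7 so L, 8 fut L, 9 fi L.
Parse left to right (heavy = foot alone; LL = one foot; stranded L unfooted): de (ˈpi:) (ˈge.lan) (ˈge.ni) (ˈso.fut) fi.
Foot heads: 2, 3, 5, 7.
Primary stress on the leftmost head = syllable 2.
Primary stress: syllable 2 → de.ˈpi:.ge.lan.ge.ni.so.fut.fi.

2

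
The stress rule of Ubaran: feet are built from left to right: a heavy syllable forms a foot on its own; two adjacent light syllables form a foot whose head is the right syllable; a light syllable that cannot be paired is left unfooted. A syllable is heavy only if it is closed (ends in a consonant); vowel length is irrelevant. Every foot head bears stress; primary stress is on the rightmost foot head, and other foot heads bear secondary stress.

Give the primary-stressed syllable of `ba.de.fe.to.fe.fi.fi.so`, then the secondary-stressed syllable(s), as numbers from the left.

Weights: 1 ba L, 2 de L, 3 fe L, 4 to L, 5 fe L, 6 fi L, 7 fi L, 8 so L.
Parse left to right (heavy = foot alone; LL = one foot; stranded L unfooted): (ba.ˈde) (fe.ˈto) (fe.ˈfi) (fi.ˈso).
Foot heads: 2, 4, 6, 8.
Primary stress on the rightmost head = syllable 8.
Secondary stress on 2, 4, 6: ba.ˌde.fe.ˌto.fe.ˌfi.fi.ˈso.

primary 8, secondary 2, 4, 6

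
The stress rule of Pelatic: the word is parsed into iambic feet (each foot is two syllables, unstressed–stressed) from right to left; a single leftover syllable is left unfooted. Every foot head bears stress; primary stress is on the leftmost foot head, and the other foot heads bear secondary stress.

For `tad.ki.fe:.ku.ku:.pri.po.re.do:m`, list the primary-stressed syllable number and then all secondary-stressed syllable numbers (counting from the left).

Parse right to left into iambic (σˈσ) feet: tad (ki.ˈfe:) (ku.ˈku:) (pri.ˈpo) (re.ˈdo:m). Syllable 1 is left unfooted.
Foot heads (stressed positions): 3, 5, 7, 9.
End Rule Leftmost: primary stress on the leftmost head = syllable 3.
Secondary stress on 5, 7, 9: tad.ki.ˈfe:.ku.ˌku:.pri.ˌpo.re.ˌdo:m.

primary 3, secondary 5, 7, 9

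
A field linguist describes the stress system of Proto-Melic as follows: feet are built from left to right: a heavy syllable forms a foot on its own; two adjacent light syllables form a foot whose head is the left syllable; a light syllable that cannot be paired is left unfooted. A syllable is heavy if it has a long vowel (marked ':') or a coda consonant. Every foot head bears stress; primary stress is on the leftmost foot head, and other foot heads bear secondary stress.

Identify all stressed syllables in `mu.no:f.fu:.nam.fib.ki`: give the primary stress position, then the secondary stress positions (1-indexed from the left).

primary 2, secondary 3, 4, 5

Weights: 1 mu L, 2 no:f H, 3 fu: H, 4 nam H, 5 fib H, 6 ki L.
Parse left to right (heavy = foot alone; LL = one foot; stranded L unfooted): mu (ˈno:f) (ˈfu:) (ˈnam) (ˈfib) ki.
Foot heads: 2, 3, 4, 5.
Primary stress on the leftmost head = syllable 2.
Secondary stress on 3, 4, 5: mu.ˈno:f.ˌfu:.ˌnam.ˌfib.ki.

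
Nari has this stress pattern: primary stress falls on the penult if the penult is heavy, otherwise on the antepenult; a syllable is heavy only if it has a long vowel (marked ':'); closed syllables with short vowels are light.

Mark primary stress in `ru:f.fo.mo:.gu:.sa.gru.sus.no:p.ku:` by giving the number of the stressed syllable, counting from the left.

8

Weights: 7 sus L, 8 no:p H, 9 ku: H.
The penult (syllable 8, no:p) is heavy, so it takes stress.
Primary stress: syllable 8 → ru:f.fo.mo:.gu:.sa.gru.sus.ˈno:p.ku:.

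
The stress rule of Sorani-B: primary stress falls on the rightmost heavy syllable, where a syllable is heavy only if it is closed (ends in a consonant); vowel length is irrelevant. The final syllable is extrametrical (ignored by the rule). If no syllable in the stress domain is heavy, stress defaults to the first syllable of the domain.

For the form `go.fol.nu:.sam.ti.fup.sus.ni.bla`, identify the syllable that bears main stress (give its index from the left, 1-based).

The final syllable (9, bla) is extrametrical; the stress domain is syllables 1–8.
Weights: 1 go L, 2 fol H, 3 nu: L, 4 sam H, 5 ti L, 6 fup H, 7 sus H, 8 ni L.
Heavy syllables in the domain: 2, 4, 6, 7. The rightmost is syllable 7 (sus).
Primary stress: syllable 7 → go.fol.nu:.sam.ti.fup.ˈsus.ni.bla.

7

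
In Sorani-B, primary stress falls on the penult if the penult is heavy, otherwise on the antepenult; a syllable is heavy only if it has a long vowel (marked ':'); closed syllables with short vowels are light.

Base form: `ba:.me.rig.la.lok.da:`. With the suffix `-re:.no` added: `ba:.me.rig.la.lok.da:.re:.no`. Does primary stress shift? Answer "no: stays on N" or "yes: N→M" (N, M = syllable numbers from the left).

Base `ba:.me.rig.la.lok.da:` (6 syllables):
  Weights: 4 la L, 5 lok L, 6 da: H.
  The penult (syllable 5, lok) is light, so stress falls on the antepenult (syllable 4, la).
  → primary stress on syllable 4.
Suffixed `ba:.me.rig.la.lok.da:.re:.no` (8 syllables):
  Weights: 6 da: H, 7 re: H, 8 no L.
  The penult (syllable 7, re:) is heavy, so it takes stress.
  → primary stress on syllable 7.

yes: 4→7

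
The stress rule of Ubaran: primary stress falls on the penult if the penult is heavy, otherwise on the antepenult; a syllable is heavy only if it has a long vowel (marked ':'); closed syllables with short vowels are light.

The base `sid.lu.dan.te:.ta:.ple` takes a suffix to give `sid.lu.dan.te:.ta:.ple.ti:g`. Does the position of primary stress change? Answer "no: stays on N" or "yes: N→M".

Base `sid.lu.dan.te:.ta:.ple` (6 syllables):
  Weights: 4 te: H, 5 ta: H, 6 ple L.
  The penult (syllable 5, ta:) is heavy, so it takes stress.
  → primary stress on syllable 5.
Suffixed `sid.lu.dan.te:.ta:.ple.ti:g` (7 syllables):
  Weights: 5 ta: H, 6 ple L, 7 ti:g H.
  The penult (syllable 6, ple) is light, so stress falls on the antepenult (syllable 5, ta:).
  → primary stress on syllable 5.

no: stays on 5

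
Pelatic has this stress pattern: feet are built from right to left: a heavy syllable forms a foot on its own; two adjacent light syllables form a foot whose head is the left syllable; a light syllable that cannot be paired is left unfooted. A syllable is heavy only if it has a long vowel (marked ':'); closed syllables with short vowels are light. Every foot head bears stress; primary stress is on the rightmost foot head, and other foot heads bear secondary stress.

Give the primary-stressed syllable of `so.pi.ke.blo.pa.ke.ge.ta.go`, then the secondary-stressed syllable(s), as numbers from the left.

Weights: 1 so L, 2 pi L, 3 ke L, 4 blo L, 5 pa L, 6 ke L, 7 ge L, 8 ta L, 9 go L.
Parse right to left (heavy = foot alone; LL = one foot; stranded L unfooted): so (ˈpi.ke) (ˈblo.pa) (ˈke.ge) (ˈta.go).
Foot heads: 2, 4, 6, 8.
Primary stress on the rightmost head = syllable 8.
Secondary stress on 2, 4, 6: so.ˌpi.ke.ˌblo.pa.ˌke.ge.ˈta.go.

primary 8, secondary 2, 4, 6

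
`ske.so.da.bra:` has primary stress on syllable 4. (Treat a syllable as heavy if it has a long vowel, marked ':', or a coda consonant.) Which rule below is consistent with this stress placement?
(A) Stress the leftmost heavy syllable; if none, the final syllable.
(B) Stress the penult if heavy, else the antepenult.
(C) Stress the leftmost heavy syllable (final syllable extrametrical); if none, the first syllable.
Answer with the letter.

Rule A → syllable 4 ✓.
Rule B → syllable 2 (observed: 4).
Rule C → syllable 1 (observed: 4).

A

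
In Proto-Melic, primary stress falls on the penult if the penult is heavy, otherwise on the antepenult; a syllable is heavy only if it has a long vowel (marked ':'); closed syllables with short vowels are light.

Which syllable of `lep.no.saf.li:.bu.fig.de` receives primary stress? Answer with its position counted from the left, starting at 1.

5

Weights: 5 bu L, 6 fig L, 7 de L.
The penult (syllable 6, fig) is light, so stress falls on the antepenult (syllable 5, bu).
Primary stress: syllable 5 → lep.no.saf.li:.ˈbu.fig.de.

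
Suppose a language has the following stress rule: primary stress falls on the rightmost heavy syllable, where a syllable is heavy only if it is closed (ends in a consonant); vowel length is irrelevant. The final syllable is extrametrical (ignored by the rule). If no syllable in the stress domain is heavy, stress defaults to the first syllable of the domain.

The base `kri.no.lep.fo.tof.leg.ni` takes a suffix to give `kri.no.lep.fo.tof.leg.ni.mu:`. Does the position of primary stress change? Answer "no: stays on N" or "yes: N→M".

no: stays on 6

Base `kri.no.lep.fo.tof.leg.ni` (7 syllables):
  The final syllable (7, ni) is extrametrical; the stress domain is syllables 1–6.
  Weights: 1 kri L, 2 no L, 3 lep H, 4 fo L, 5 tof H, 6 leg H.
  Heavy syllables in the domain: 3, 5, 6. The rightmost is syllable 6 (leg).
  → primary stress on syllable 6.
Suffixed `kri.no.lep.fo.tof.leg.ni.mu:` (8 syllables):
  The final syllable (8, mu:) is extrametrical; the stress domain is syllables 1–7.
  Weights: 1 kri L, 2 no L, 3 lep H, 4 fo L, 5 tof H, 6 leg H, 7 ni L.
  Heavy syllables in the domain: 3, 5, 6. The rightmost is syllable 6 (leg).
  → primary stress on syllable 6.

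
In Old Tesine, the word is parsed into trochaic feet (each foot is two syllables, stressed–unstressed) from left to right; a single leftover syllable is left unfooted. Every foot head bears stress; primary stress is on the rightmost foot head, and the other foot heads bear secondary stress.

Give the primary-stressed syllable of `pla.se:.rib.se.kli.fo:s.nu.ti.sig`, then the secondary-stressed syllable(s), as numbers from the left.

primary 7, secondary 1, 3, 5

Parse left to right into trochaic (ˈσσ) feet: (ˈpla.se:) (ˈrib.se) (ˈkli.fo:s) (ˈnu.ti) sig. Syllable 9 is left unfooted.
Foot heads (stressed positions): 1, 3, 5, 7.
End Rule Rightmost: primary stress on the rightmost head = syllable 7.
Secondary stress on 1, 3, 5: ˌpla.se:.ˌrib.se.ˌkli.fo:s.ˈnu.ti.sig.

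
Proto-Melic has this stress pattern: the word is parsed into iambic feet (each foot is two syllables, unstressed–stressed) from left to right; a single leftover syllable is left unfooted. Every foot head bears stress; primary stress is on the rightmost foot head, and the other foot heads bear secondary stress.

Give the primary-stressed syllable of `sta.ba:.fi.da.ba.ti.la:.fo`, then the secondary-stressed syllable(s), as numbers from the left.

primary 8, secondary 2, 4, 6

Parse left to right into iambic (σˈσ) feet: (sta.ˈba:) (fi.ˈda) (ba.ˈti) (la:.ˈfo).
Foot heads (stressed positions): 2, 4, 6, 8.
End Rule Rightmost: primary stress on the rightmost head = syllable 8.
Secondary stress on 2, 4, 6: sta.ˌba:.fi.ˌda.ba.ˌti.la:.ˈfo.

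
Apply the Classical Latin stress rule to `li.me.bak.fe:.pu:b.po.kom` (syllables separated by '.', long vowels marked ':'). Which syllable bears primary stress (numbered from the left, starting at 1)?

Classical Latin: stress the penult if heavy (long vowel or closed), else the antepenult.
Weights: 5 pu:b H, 6 po L, 7 kom H.
The penult (syllable 6, po) is light, so stress falls on the antepenult (syllable 5, pu:b).
Stress on syllable 5: li.me.bak.fe:.ˈpu:b.po.kom.

5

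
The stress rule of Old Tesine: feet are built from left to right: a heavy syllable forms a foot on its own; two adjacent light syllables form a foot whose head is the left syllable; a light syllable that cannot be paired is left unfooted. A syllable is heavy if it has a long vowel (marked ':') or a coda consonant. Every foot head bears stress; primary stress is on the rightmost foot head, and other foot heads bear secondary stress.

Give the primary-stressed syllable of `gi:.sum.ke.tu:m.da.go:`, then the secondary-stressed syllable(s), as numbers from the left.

Weights: 1 gi: H, 2 sum H, 3 ke L, 4 tu:m H, 5 da L, 6 go: H.
Parse left to right (heavy = foot alone; LL = one foot; stranded L unfooted): (ˈgi:) (ˈsum) ke (ˈtu:m) da (ˈgo:).
Foot heads: 1, 2, 4, 6.
Primary stress on the rightmost head = syllable 6.
Secondary stress on 1, 2, 4: ˌgi:.ˌsum.ke.ˌtu:m.da.ˈgo:.

primary 6, secondary 1, 2, 4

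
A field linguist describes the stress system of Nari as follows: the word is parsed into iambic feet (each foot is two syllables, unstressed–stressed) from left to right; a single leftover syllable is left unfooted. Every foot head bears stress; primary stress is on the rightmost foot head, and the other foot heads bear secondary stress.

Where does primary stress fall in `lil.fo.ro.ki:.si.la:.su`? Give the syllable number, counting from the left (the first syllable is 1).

6

Parse left to right into iambic (σˈσ) feet: (lil.ˈfo) (ro.ˈki:) (si.ˈla:) su. Syllable 7 is left unfooted.
Foot heads (stressed positions): 2, 4, 6.
End Rule Rightmost: primary stress on the rightmost head = syllable 6.
Primary stress: syllable 6 → lil.fo.ro.ki:.si.ˈla:.su.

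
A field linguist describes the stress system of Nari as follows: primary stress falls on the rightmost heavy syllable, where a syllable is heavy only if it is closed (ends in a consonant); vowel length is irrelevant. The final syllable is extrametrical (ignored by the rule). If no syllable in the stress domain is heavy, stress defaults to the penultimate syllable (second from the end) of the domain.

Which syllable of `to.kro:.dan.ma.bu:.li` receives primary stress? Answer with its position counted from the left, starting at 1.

The final syllable (6, li) is extrametrical; the stress domain is syllables 1–5.
Weights: 1 to L, 2 kro: L, 3 dan H, 4 ma L, 5 bu: L.
Heavy syllables in the domain: 3. The rightmost is syllable 3 (dan).
Primary stress: syllable 3 → to.kro:.ˈdan.ma.bu:.li.

3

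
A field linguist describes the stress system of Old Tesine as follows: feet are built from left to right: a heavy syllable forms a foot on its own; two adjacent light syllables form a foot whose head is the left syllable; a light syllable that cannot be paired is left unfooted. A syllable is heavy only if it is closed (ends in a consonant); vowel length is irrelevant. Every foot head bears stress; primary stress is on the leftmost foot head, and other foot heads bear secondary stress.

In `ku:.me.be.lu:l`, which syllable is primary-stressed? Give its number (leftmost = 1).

1

Weights: 1 ku: L, 2 me L, 3 be L, 4 lu:l H.
Parse left to right (heavy = foot alone; LL = one foot; stranded L unfooted): (ˈku:.me) be (ˈlu:l).
Foot heads: 1, 4.
Primary stress on the leftmost head = syllable 1.
Primary stress: syllable 1 → ˈku:.me.be.lu:l.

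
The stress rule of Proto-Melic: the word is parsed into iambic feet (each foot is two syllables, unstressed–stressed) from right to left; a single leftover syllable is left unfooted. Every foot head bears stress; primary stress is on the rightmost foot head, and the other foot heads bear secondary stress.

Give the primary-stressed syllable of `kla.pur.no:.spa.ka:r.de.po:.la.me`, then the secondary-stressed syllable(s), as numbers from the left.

primary 9, secondary 3, 5, 7

Parse right to left into iambic (σˈσ) feet: kla (pur.ˈno:) (spa.ˈka:r) (de.ˈpo:) (la.ˈme). Syllable 1 is left unfooted.
Foot heads (stressed positions): 3, 5, 7, 9.
End Rule Rightmost: primary stress on the rightmost head = syllable 9.
Secondary stress on 3, 5, 7: kla.pur.ˌno:.spa.ˌka:r.de.ˌpo:.la.ˈme.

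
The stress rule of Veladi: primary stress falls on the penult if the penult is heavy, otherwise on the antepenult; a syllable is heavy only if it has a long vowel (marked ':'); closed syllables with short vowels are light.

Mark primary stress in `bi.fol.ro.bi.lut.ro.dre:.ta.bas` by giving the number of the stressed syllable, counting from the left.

Weights: 7 dre: H, 8 ta L, 9 bas L.
The penult (syllable 8, ta) is light, so stress falls on the antepenult (syllable 7, dre:).
Primary stress: syllable 7 → bi.fol.ro.bi.lut.ro.ˈdre:.ta.bas.

7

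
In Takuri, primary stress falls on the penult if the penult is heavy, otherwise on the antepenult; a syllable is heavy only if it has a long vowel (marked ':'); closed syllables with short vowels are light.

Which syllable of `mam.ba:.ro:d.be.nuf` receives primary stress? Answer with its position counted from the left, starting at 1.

3

Weights: 3 ro:d H, 4 be L, 5 nuf L.
The penult (syllable 4, be) is light, so stress falls on the antepenult (syllable 3, ro:d).
Primary stress: syllable 3 → mam.ba:.ˈro:d.be.nuf.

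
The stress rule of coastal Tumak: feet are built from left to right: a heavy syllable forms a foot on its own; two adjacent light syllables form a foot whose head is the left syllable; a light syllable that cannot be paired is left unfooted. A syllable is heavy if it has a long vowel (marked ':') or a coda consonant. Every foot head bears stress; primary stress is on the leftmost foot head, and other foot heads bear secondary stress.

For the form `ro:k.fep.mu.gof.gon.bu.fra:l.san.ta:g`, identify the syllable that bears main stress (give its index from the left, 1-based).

Weights: 1 ro:k H, 2 fep H, 3 mu L, 4 gof H, 5 gon H, 6 bu L, 7 fra:l H, 8 san H, 9 ta:g H.
Parse left to right (heavy = foot alone; LL = one foot; stranded L unfooted): (ˈro:k) (ˈfep) mu (ˈgof) (ˈgon) bu (ˈfra:l) (ˈsan) (ˈta:g).
Foot heads: 1, 2, 4, 5, 7, 8, 9.
Primary stress on the leftmost head = syllable 1.
Primary stress: syllable 1 → ˈro:k.fep.mu.gof.gon.bu.fra:l.san.ta:g.

1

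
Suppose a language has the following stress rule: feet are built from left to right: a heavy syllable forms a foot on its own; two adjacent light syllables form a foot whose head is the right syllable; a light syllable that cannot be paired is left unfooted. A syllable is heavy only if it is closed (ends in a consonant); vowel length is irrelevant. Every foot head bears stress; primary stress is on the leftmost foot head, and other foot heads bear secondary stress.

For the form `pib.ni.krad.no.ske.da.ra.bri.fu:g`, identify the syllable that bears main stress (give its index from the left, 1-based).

Weights: 1 pib H, 2 ni L, 3 krad H, 4 no L, 5 ske L, 6 da L, 7 ra L, 8 bri L, 9 fu:g H.
Parse left to right (heavy = foot alone; LL = one foot; stranded L unfooted): (ˈpib) ni (ˈkrad) (no.ˈske) (da.ˈra) bri (ˈfu:g).
Foot heads: 1, 3, 5, 7, 9.
Primary stress on the leftmost head = syllable 1.
Primary stress: syllable 1 → ˈpib.ni.krad.no.ske.da.ra.bri.fu:g.

1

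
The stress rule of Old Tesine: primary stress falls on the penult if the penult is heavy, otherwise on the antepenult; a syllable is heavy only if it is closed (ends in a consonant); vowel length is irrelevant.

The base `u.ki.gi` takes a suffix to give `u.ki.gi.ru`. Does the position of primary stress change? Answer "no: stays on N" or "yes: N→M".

Base `u.ki.gi` (3 syllables):
  Weights: 1 u L, 2 ki L, 3 gi L.
  The penult (syllable 2, ki) is light, so stress falls on the antepenult (syllable 1, u).
  → primary stress on syllable 1.
Suffixed `u.ki.gi.ru` (4 syllables):
  Weights: 2 ki L, 3 gi L, 4 ru L.
  The penult (syllable 3, gi) is light, so stress falls on the antepenult (syllable 2, ki).
  → primary stress on syllable 2.

yes: 1→2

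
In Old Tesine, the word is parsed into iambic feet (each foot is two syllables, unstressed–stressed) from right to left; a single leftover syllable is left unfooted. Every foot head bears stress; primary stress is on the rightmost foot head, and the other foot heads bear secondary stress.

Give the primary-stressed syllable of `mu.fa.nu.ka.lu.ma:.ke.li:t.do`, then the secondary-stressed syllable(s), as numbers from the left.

primary 9, secondary 3, 5, 7

Parse right to left into iambic (σˈσ) feet: mu (fa.ˈnu) (ka.ˈlu) (ma:.ˈke) (li:t.ˈdo). Syllable 1 is left unfooted.
Foot heads (stressed positions): 3, 5, 7, 9.
End Rule Rightmost: primary stress on the rightmost head = syllable 9.
Secondary stress on 3, 5, 7: mu.fa.ˌnu.ka.ˌlu.ma:.ˌke.li:t.ˈdo.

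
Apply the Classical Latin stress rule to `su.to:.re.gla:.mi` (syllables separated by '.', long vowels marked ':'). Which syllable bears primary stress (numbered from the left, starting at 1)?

4

Classical Latin: stress the penult if heavy (long vowel or closed), else the antepenult.
Weights: 3 re L, 4 gla: H, 5 mi L.
The penult (syllable 4, gla:) is heavy, so it takes stress.
Stress on syllable 4: su.to:.re.ˈgla:.mi.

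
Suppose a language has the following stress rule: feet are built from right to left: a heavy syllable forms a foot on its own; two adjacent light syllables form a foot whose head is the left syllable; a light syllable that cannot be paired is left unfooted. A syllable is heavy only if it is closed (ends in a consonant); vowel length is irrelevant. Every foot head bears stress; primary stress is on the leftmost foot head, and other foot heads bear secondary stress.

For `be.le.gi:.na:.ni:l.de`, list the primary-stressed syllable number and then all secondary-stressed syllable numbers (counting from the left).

primary 1, secondary 3, 5

Weights: 1 be L, 2 le L, 3 gi: L, 4 na: L, 5 ni:l H, 6 de L.
Parse right to left (heavy = foot alone; LL = one foot; stranded L unfooted): (ˈbe.le) (ˈgi:.na:) (ˈni:l) de.
Foot heads: 1, 3, 5.
Primary stress on the leftmost head = syllable 1.
Secondary stress on 3, 5: ˈbe.le.ˌgi:.na:.ˌni:l.de.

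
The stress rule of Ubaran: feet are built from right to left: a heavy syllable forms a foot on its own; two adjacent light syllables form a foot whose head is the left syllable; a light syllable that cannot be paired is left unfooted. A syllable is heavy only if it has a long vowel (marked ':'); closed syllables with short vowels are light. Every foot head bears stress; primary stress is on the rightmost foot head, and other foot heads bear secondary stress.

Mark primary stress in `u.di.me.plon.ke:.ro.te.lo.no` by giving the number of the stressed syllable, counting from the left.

Weights: 1 u L, 2 di L, 3 me L, 4 plon L, 5 ke: H, 6 ro L, 7 te L, 8 lo L, 9 no L.
Parse right to left (heavy = foot alone; LL = one foot; stranded L unfooted): (ˈu.di) (ˈme.plon) (ˈke:) (ˈro.te) (ˈlo.no).
Foot heads: 1, 3, 5, 6, 8.
Primary stress on the rightmost head = syllable 8.
Primary stress: syllable 8 → u.di.me.plon.ke:.ro.te.ˈlo.no.

8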